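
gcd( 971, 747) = 1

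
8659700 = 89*97300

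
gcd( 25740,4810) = 130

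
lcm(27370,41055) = 82110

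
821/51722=821/51722  =  0.02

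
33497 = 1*33497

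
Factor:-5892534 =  -2^1*3^3 * 109121^1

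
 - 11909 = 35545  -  47454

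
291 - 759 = -468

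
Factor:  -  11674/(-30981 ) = 2^1* 3^( - 1)*13^1*23^(-1) = 26/69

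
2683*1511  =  4054013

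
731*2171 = 1587001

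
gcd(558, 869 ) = 1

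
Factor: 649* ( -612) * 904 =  - 359057952  =  -2^5 * 3^2*11^1*17^1 * 59^1 * 113^1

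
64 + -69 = - 5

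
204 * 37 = 7548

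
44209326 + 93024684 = 137234010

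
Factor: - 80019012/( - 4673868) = 37^1*47^( - 1 )*229^1*787^1 * 8287^( - 1 ) = 6668251/389489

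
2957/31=2957/31 = 95.39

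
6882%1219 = 787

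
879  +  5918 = 6797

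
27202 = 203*134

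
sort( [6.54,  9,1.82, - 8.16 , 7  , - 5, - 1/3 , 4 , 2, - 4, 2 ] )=[-8.16, - 5,- 4, - 1/3,1.82,  2,2, 4, 6.54,7,9 ]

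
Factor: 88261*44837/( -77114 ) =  - 3957358457/77114 = - 2^( - 1)  *13^1*3449^1*38557^( - 1)*88261^1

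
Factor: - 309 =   -  3^1*103^1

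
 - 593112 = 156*(-3802) 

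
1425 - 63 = 1362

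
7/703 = 7/703 = 0.01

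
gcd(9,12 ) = 3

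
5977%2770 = 437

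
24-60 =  - 36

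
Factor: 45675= 3^2*5^2*7^1*29^1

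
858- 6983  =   - 6125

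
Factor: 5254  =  2^1*37^1 * 71^1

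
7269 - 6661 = 608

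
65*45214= 2938910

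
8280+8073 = 16353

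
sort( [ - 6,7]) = [ - 6,  7 ] 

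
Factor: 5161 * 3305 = 17057105 =5^1*13^1 * 397^1*661^1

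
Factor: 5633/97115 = 5^( - 1 )*43^1*131^1*19423^(-1) 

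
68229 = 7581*9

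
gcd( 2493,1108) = 277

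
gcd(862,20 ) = 2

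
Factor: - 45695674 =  - 2^1*31^1*359^1*2053^1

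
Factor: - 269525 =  - 5^2*10781^1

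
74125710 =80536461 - 6410751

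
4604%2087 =430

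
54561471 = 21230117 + 33331354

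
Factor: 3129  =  3^1*7^1 * 149^1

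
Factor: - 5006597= - 5006597^1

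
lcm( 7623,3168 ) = 243936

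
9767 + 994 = 10761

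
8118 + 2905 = 11023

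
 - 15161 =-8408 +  - 6753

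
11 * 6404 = 70444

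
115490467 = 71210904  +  44279563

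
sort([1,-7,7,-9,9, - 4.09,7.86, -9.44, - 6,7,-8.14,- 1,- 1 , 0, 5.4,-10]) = [ - 10,- 9.44,- 9, - 8.14,-7,-6, - 4.09, - 1 ,  -  1 , 0,1,5.4,7,7 , 7.86, 9 ] 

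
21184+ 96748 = 117932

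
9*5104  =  45936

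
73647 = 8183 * 9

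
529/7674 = 529/7674 = 0.07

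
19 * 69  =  1311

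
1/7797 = 1/7797 = 0.00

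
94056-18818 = 75238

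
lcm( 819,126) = 1638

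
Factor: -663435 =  - 3^2*5^1*23^1*641^1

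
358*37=13246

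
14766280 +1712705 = 16478985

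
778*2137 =1662586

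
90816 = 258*352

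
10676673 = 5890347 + 4786326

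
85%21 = 1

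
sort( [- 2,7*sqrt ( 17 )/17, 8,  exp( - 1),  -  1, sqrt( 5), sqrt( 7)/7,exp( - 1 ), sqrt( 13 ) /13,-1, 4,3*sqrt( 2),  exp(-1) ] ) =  [ - 2,-1,-1,  sqrt( 13 ) /13, exp (-1 ), exp(-1),exp( - 1),  sqrt( 7)/7 , 7*sqrt(17)/17, sqrt( 5),  4,3 * sqrt(2), 8]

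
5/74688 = 5/74688 = 0.00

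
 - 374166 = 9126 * ( - 41 ) 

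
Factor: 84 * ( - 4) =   -  336 = - 2^4*3^1*7^1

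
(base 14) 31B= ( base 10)613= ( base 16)265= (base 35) hi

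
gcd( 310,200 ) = 10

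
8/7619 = 8/7619 = 0.00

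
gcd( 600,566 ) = 2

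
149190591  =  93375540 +55815051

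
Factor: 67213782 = 2^1*3^2*1307^1*2857^1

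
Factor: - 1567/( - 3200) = 2^ ( - 7)* 5^( - 2)*1567^1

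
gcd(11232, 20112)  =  48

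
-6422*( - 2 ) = 12844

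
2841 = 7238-4397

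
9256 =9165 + 91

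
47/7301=47/7301 = 0.01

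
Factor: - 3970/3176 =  - 2^ ( - 2 ) * 5^1 = - 5/4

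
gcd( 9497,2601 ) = 1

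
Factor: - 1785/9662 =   -  2^( - 1)*3^1 *5^1*7^1*17^1 *4831^(  -  1)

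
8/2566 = 4/1283 = 0.00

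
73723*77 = 5676671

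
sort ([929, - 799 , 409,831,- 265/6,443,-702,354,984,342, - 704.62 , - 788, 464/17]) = [ - 799,-788, - 704.62,-702 ,-265/6,464/17,  342, 354,409, 443 , 831, 929 , 984 ]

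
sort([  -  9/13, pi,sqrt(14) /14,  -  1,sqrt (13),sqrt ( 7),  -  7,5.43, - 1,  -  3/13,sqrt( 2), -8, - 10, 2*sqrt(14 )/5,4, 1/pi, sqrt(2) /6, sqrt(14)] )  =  [  -  10, - 8, - 7, - 1, - 1, - 9/13, - 3/13 , sqrt( 2 ) /6,sqrt(14 )/14, 1/pi,sqrt ( 2),2*sqrt(14)/5, sqrt( 7),pi,sqrt(13), sqrt(14),4, 5.43]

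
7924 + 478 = 8402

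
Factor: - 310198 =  - 2^1*7^1*22157^1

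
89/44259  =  89/44259= 0.00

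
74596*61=4550356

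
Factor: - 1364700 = -2^2*3^1*5^2*4549^1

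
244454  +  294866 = 539320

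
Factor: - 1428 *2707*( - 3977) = 15373475292 = 2^2*3^1 * 7^1 *17^1*41^1*97^1*2707^1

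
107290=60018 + 47272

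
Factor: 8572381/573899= 103^1 * 83227^1*573899^( -1 ) 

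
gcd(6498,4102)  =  2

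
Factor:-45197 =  - 45197^1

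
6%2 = 0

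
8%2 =0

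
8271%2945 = 2381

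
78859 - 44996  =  33863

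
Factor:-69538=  - 2^1*7^1*4967^1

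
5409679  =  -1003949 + 6413628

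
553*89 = 49217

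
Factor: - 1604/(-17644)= 11^( - 1) = 1/11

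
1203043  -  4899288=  - 3696245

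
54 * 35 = 1890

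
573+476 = 1049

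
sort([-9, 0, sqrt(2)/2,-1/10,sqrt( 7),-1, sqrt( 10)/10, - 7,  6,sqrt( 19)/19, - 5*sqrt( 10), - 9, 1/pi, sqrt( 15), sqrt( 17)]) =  [-5*sqrt( 10),  -  9 , - 9,  -  7,-1,-1/10, 0, sqrt( 19) /19, sqrt(10)/10,  1/pi, sqrt ( 2 )/2, sqrt( 7 ), sqrt(  15), sqrt(17), 6] 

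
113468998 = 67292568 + 46176430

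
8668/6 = 1444+2/3 =1444.67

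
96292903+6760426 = 103053329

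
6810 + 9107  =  15917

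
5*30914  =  154570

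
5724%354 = 60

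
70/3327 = 70/3327 = 0.02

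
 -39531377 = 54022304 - 93553681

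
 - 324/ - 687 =108/229 = 0.47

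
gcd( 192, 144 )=48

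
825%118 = 117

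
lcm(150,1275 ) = 2550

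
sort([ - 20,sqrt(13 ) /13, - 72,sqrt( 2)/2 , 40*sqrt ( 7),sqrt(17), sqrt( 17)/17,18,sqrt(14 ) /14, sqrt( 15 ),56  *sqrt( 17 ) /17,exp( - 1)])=[-72, - 20, sqrt( 17)/17,sqrt(14)/14,sqrt(13)/13, exp( - 1 ),sqrt( 2 ) /2,sqrt( 15 ),sqrt(17),56*sqrt( 17)/17, 18, 40*sqrt( 7 ) ] 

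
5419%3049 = 2370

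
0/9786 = 0 = 0.00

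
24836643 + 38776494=63613137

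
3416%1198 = 1020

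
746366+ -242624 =503742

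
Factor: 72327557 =31^1*2333147^1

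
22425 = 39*575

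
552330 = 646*855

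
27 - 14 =13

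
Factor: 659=659^1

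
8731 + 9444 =18175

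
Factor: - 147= - 3^1*7^2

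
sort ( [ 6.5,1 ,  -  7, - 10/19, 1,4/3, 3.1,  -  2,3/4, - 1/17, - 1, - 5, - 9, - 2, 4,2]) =[  -  9,  -  7,  -  5, - 2, - 2, - 1,  -  10/19, - 1/17,3/4,1,1 , 4/3,2, 3.1,4,  6.5]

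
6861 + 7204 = 14065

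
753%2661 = 753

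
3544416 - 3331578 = 212838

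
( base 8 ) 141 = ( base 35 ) 2r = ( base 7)166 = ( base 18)57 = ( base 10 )97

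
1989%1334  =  655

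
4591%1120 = 111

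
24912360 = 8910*2796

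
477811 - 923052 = -445241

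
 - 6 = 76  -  82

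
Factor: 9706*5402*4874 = 2^3*23^1*37^1 * 73^1*211^1*2437^1 = 255552651688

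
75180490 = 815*92246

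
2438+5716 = 8154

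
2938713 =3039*967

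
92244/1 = 92244 = 92244.00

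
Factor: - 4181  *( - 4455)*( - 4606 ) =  - 85792991130 =- 2^1 *3^4*5^1 *7^2*11^1*37^1 * 47^1*113^1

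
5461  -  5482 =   -  21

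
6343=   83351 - 77008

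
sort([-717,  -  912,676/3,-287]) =[-912, - 717, - 287,676/3 ]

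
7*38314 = 268198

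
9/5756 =9/5756 = 0.00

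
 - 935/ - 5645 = 187/1129 = 0.17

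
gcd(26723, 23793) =1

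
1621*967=1567507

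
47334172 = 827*57236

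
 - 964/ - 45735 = 964/45735 = 0.02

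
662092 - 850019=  - 187927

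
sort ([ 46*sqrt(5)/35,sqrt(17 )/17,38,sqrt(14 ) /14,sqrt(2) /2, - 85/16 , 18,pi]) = [- 85/16, sqrt(17)/17,sqrt( 14) /14, sqrt(2) /2, 46*sqrt(5)/35,pi,18,38]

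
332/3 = 110 + 2/3 = 110.67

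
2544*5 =12720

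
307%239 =68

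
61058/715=61058/715= 85.40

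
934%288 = 70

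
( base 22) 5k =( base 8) 202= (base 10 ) 130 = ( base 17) 7B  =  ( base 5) 1010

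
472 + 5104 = 5576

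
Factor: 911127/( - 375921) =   -  3^ ( - 4)*13^( - 1)  *  17^ (- 1)*43^1*1009^1 = - 43387/17901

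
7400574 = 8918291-1517717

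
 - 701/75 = - 701/75 = - 9.35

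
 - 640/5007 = - 640/5007= - 0.13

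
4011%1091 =738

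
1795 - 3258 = - 1463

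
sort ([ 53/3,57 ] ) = [53/3,57 ] 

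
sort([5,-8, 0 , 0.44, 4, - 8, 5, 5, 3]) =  [ - 8, - 8,0,0.44,  3,  4,5, 5,5] 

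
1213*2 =2426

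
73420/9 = 73420/9= 8157.78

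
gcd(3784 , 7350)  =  2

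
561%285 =276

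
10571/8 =10571/8= 1321.38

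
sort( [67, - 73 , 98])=[ - 73, 67, 98 ]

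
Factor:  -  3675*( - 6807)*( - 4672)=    -2^6 * 3^2*5^2*7^2*73^1*2269^1 = - 116873467200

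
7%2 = 1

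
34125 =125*273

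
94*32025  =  3010350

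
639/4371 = 213/1457 = 0.15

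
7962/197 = 7962/197 = 40.42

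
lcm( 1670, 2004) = 10020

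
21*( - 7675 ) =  - 161175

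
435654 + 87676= 523330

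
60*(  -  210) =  - 12600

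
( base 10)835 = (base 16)343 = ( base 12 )597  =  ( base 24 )1AJ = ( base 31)QT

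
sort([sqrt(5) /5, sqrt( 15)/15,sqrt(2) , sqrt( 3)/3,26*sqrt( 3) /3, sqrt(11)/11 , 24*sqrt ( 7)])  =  [sqrt( 15)/15, sqrt( 11)/11,sqrt(5)/5, sqrt(3 ) /3,sqrt( 2),26*sqrt( 3 )/3, 24*sqrt(7 )]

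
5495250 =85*64650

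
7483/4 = 7483/4 = 1870.75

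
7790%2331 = 797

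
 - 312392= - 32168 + -280224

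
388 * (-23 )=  - 8924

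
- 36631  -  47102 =  -  83733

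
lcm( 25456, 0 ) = 0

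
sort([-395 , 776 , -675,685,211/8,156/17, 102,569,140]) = [ - 675,-395 , 156/17,211/8,102 , 140,569,685,776 ] 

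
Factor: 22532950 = 2^1* 5^2 * 11^1*53^1*  773^1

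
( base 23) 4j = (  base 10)111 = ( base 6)303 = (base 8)157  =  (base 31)3i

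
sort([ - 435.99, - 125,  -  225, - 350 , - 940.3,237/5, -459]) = [-940.3, - 459, - 435.99,-350, - 225,-125, 237/5]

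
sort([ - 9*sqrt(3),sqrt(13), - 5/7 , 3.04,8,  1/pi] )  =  [-9*sqrt(3 ), - 5/7,1/pi, 3.04, sqrt(13), 8]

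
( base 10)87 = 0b1010111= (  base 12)73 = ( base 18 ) 4f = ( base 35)2h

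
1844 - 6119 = - 4275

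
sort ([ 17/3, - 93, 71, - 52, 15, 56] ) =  [ - 93, - 52,17/3,  15, 56 , 71] 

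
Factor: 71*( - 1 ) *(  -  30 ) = 2130 = 2^1*3^1*5^1*71^1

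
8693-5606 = 3087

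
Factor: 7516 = 2^2 *1879^1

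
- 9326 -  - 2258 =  - 7068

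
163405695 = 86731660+76674035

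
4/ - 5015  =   - 1 + 5011/5015=- 0.00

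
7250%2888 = 1474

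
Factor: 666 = 2^1 * 3^2*37^1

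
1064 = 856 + 208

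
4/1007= 4/1007 = 0.00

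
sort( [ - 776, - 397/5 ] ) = [ - 776 ,-397/5]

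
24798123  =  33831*733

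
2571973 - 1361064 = 1210909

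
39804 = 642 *62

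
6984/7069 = 6984/7069 = 0.99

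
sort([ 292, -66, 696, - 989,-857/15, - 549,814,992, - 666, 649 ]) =[ - 989, - 666,  -  549, - 66,-857/15,292, 649, 696,814,992 ]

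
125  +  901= 1026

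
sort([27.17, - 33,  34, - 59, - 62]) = [ - 62, - 59, - 33, 27.17,34]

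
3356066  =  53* 63322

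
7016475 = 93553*75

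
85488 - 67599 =17889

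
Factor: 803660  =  2^2*5^1*11^1*13^1*281^1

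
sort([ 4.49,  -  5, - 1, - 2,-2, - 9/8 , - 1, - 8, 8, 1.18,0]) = [ - 8, - 5, - 2, - 2, - 9/8, - 1, - 1, 0, 1.18,  4.49, 8]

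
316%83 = 67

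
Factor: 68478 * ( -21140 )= - 1447624920 = - 2^3*3^1*5^1*7^1*101^1* 113^1 * 151^1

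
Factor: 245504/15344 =16 = 2^4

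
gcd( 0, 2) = 2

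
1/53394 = 1/53394 = 0.00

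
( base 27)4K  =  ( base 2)10000000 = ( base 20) 68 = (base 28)4g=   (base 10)128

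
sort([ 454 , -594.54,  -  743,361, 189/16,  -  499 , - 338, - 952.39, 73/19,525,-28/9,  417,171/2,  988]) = [  -  952.39,- 743, - 594.54, - 499,-338,  -  28/9, 73/19, 189/16,  171/2,361, 417,454, 525, 988]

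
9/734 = 9/734 = 0.01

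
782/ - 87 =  - 782/87 = -  8.99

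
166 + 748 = 914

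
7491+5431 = 12922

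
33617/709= 47 + 294/709 =47.41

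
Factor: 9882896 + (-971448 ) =2^3*7^1*13^1*12241^1 = 8911448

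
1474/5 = 294 + 4/5 = 294.80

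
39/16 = 39/16=2.44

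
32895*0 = 0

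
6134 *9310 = 57107540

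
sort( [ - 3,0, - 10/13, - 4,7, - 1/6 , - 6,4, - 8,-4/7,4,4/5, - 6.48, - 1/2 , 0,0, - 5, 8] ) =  [ - 8,-6.48,-6, - 5, - 4, - 3,-10/13, - 4/7, - 1/2, - 1/6,0, 0, 0 , 4/5,4,4, 7,8 ]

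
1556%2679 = 1556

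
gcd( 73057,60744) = 1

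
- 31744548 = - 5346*5938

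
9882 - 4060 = 5822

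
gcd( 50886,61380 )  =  198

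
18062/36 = 9031/18 = 501.72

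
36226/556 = 18113/278= 65.15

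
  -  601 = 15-616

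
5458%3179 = 2279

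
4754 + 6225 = 10979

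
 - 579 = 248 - 827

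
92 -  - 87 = 179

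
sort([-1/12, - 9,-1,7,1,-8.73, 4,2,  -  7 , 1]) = [  -  9,-8.73,-7, - 1,  -  1/12, 1,1,2, 4  ,  7 ] 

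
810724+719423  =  1530147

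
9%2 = 1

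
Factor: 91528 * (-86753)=  -  2^3*17^1*673^1*86753^1 = - 7940328584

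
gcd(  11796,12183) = 3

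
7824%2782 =2260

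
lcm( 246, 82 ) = 246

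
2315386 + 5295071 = 7610457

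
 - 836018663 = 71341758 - 907360421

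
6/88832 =3/44416 = 0.00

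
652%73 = 68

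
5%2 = 1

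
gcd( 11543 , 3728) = 1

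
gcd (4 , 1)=1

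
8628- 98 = 8530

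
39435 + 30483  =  69918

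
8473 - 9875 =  - 1402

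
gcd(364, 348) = 4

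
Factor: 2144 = 2^5*67^1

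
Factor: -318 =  - 2^1 * 3^1*53^1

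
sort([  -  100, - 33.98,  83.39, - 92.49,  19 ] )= [ - 100, - 92.49  , - 33.98,19,83.39 ] 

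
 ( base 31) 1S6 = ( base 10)1835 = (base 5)24320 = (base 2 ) 11100101011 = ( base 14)951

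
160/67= 160/67 = 2.39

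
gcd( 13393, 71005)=1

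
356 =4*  89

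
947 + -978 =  -31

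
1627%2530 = 1627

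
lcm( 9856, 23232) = 325248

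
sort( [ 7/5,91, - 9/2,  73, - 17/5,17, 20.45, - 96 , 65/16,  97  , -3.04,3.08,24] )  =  [ - 96, - 9/2, - 17/5, - 3.04, 7/5,  3.08,65/16, 17, 20.45,24, 73,91,  97] 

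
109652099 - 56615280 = 53036819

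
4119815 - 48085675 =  - 43965860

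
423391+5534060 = 5957451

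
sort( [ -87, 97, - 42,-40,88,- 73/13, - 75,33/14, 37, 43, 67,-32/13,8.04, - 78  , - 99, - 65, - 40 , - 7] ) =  [ - 99, - 87, - 78, - 75,-65,-42,-40, - 40,-7,-73/13,-32/13,  33/14,8.04 , 37, 43,67,88,97]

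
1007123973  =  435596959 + 571527014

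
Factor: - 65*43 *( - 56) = 156520=2^3 * 5^1*7^1*13^1*43^1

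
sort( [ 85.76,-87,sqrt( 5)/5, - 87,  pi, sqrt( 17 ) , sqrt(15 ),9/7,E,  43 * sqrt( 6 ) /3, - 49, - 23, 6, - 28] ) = [ - 87, - 87, - 49, - 28, - 23,sqrt( 5 ) /5, 9/7,E, pi, sqrt (15 ),sqrt( 17),6, 43*sqrt( 6)/3, 85.76] 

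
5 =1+4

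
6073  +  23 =6096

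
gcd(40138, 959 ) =7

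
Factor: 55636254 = 2^1*3^3*101^3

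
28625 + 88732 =117357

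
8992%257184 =8992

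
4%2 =0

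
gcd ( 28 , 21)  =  7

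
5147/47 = 109 + 24/47 = 109.51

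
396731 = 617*643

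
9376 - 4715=4661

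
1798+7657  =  9455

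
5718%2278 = 1162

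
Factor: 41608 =2^3*7^1*743^1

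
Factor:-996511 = -996511^1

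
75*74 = 5550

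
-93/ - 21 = 4+3/7 = 4.43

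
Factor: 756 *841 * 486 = 308996856 = 2^3*3^8*7^1*29^2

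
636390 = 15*42426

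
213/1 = 213 =213.00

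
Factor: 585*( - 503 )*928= -273068640= - 2^5*3^2*5^1*  13^1*29^1*503^1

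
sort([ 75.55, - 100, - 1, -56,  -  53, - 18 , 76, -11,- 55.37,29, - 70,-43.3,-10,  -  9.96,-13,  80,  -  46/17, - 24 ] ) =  [-100, - 70,-56, - 55.37, - 53, - 43.3, - 24, - 18, -13 ,  -  11,-10,-9.96, - 46/17, - 1, 29,75.55, 76 , 80 ] 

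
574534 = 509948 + 64586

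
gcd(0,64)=64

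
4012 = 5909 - 1897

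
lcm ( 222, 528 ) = 19536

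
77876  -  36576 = 41300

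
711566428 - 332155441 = 379410987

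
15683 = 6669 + 9014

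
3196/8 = 399 + 1/2= 399.50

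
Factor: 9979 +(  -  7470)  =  2509 = 13^1*193^1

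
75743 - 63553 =12190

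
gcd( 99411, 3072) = 3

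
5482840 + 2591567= 8074407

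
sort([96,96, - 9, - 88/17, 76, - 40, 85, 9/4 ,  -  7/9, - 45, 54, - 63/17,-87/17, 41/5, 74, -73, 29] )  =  [ -73,- 45,-40, - 9 ,  -  88/17, - 87/17, - 63/17, - 7/9, 9/4,41/5, 29,54,74, 76, 85,96,96]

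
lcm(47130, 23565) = 47130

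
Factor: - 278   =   - 2^1*139^1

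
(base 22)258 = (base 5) 13321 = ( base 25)1IB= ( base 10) 1086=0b10000111110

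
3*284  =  852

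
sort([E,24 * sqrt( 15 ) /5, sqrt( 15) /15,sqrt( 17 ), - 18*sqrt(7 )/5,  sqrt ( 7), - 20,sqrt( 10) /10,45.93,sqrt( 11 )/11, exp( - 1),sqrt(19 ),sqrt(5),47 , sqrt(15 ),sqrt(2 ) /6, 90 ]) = [-20, - 18*sqrt( 7)/5, sqrt(2)/6, sqrt(15 ) /15,sqrt(11)/11,sqrt (10 ) /10,exp(-1 ),sqrt (5), sqrt(7 ),E,sqrt(15), sqrt(17 ),  sqrt(19 ),24*sqrt( 15)/5,  45.93,47,90]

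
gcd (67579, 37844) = 1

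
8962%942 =484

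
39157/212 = 184 + 149/212 = 184.70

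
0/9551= 0  =  0.00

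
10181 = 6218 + 3963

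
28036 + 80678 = 108714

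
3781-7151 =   -  3370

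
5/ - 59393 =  -1 + 59388/59393 = - 0.00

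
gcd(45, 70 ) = 5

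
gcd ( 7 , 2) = 1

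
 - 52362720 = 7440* ( - 7038)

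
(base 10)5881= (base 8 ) 13371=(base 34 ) 52x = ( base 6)43121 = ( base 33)5D7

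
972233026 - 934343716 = 37889310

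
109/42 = 2 + 25/42  =  2.60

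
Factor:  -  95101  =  -95101^1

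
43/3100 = 43/3100 = 0.01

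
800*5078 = 4062400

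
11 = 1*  11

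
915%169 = 70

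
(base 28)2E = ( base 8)106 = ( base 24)2M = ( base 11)64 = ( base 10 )70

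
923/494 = 1+ 33/38=1.87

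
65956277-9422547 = 56533730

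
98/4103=98/4103 = 0.02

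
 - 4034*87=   -  350958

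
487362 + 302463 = 789825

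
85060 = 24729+60331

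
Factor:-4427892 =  - 2^2*3^3*7^1*5857^1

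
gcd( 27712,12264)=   8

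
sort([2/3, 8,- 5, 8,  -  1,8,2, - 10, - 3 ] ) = [-10, - 5 , - 3, - 1, 2/3,  2,8,8 , 8 ] 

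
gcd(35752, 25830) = 82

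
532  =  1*532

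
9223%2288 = 71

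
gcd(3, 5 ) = 1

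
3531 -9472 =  - 5941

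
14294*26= 371644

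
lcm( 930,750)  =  23250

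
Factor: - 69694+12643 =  - 3^3*2113^1 = - 57051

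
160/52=40/13 = 3.08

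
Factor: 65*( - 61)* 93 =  - 368745 = - 3^1*5^1* 13^1*31^1*61^1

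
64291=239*269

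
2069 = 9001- 6932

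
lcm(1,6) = 6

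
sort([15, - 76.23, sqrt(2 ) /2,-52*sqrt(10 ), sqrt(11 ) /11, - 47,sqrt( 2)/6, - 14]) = [ - 52 * sqrt( 10),-76.23, - 47, - 14,sqrt( 2 )/6, sqrt ( 11 )/11,sqrt (2 )/2,15]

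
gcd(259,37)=37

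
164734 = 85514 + 79220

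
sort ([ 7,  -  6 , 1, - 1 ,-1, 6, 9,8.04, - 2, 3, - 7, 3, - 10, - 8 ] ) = [ - 10, - 8, - 7,- 6, - 2, - 1, - 1, 1,3, 3 , 6, 7, 8.04, 9]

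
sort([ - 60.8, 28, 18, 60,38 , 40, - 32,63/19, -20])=[ - 60.8, - 32,  -  20, 63/19, 18, 28, 38 , 40, 60 ]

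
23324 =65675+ - 42351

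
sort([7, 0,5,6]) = [0,5,6,7 ]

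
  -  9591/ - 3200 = 2+3191/3200 = 3.00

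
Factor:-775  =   -5^2*31^1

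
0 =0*( - 599)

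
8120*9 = 73080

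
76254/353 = 216  +  6/353=216.02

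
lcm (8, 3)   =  24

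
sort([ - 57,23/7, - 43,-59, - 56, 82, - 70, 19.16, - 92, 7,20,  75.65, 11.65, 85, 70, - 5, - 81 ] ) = [ - 92, - 81, - 70,  -  59, - 57,-56, - 43, - 5,23/7,7 , 11.65 , 19.16,  20,  70, 75.65, 82, 85 ] 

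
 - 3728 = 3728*( - 1 )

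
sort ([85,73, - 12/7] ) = [ -12/7, 73,85 ]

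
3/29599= 3/29599 = 0.00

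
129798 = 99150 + 30648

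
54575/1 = 54575  =  54575.00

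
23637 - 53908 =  - 30271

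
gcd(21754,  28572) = 2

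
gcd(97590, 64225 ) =5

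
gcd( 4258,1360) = 2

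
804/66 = 12+2/11 = 12.18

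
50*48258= 2412900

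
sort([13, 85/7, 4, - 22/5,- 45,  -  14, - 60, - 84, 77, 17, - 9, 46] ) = [  -  84,- 60, - 45, - 14, - 9,-22/5,4,85/7,13 , 17 , 46, 77]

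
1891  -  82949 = -81058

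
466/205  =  2+ 56/205  =  2.27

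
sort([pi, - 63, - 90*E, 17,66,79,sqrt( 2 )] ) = [ - 90 * E, - 63,sqrt( 2 ),pi , 17,66 , 79] 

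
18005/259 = 69 + 134/259 = 69.52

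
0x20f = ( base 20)167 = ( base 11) 43a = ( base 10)527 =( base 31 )H0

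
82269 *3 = 246807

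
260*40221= 10457460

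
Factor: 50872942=2^1*17^1 * 587^1*2549^1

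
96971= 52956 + 44015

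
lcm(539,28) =2156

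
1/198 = 1/198 = 0.01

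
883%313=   257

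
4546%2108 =330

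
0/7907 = 0 =0.00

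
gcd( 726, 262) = 2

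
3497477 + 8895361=12392838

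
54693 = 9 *6077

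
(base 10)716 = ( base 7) 2042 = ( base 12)4b8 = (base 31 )n3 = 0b1011001100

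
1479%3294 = 1479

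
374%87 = 26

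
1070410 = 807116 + 263294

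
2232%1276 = 956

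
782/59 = 782/59 =13.25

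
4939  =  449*11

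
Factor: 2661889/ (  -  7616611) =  - 23^(-1 )* 41^ ( - 2)*109^1 * 197^ ( - 1 )*24421^1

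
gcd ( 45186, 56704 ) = 886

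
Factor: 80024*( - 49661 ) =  - 2^3*7^1*53^1*937^1*1429^1= - 3974071864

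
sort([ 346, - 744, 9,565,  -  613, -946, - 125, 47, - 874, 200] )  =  [  -  946, - 874,-744, - 613,-125, 9,  47 , 200 , 346 , 565] 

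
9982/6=1663 + 2/3 = 1663.67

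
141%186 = 141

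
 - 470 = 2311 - 2781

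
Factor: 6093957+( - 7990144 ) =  - 1896187  =  - 271^1*6997^1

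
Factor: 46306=2^1*13^2*  137^1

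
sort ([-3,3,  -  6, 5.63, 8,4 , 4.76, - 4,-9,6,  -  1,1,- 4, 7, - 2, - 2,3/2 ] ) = [-9, - 6, - 4, - 4, - 3 , - 2, - 2, - 1,1  ,  3/2,3,4, 4.76,5.63,6,7,8 ] 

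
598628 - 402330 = 196298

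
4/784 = 1/196 = 0.01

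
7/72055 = 7/72055  =  0.00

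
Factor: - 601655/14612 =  - 2^(-2)*5^1 * 13^( - 1)* 281^( - 1)*120331^1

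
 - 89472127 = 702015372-791487499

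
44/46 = 22/23 = 0.96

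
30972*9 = 278748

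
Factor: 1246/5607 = 2^1*3^(-2)  =  2/9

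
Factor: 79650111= 3^1*26550037^1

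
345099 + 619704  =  964803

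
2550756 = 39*65404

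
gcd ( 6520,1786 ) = 2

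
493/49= 10 + 3/49=10.06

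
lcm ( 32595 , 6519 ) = 32595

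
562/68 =281/34 = 8.26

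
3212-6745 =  - 3533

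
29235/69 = 9745/23 = 423.70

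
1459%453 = 100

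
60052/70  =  857 + 31/35=857.89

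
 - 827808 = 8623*( - 96)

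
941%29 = 13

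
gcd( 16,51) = 1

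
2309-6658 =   -  4349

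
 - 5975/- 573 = 5975/573 =10.43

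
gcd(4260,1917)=213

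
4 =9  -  5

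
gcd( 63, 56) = 7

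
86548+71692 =158240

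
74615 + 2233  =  76848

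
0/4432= 0 = 0.00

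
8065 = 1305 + 6760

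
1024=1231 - 207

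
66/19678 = 33/9839=0.00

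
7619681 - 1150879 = 6468802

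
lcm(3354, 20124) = 20124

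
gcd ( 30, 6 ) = 6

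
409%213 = 196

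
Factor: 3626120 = 2^3 *5^1*269^1*337^1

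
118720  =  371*320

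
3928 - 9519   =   - 5591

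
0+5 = 5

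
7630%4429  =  3201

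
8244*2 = 16488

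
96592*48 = 4636416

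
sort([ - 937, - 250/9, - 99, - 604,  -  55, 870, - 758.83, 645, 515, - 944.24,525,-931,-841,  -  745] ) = [-944.24, - 937 , -931, - 841,  -  758.83, - 745,  -  604,  -  99,- 55, - 250/9, 515, 525,645, 870] 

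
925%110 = 45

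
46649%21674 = 3301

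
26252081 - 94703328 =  - 68451247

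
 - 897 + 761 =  - 136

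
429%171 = 87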